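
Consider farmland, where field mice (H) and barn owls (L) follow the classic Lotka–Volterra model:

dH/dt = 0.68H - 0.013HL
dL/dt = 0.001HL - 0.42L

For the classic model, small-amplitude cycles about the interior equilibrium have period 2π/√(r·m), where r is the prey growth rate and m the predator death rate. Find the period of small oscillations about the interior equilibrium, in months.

T ≈ 11.8 months

Here r = 0.68 and m = 0.42, so r·m = 0.286.
ω = √0.286 = 0.534 per month, hence T = 2π/ω ≈ 11.8 months.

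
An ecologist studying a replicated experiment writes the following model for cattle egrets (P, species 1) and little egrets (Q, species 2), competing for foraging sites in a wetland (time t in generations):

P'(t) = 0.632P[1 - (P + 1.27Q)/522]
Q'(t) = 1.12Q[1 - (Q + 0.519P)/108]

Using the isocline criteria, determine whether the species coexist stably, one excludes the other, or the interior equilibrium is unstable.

species 1 excludes species 2

Compare the nullcline intercepts: K1/α12 = 522/1.27 = 411 > K2 = 108; K2/α21 = 108/0.519 = 208 < K1 = 522.
Since the inequalities point opposite ways, species 1 can invade but species 2 cannot.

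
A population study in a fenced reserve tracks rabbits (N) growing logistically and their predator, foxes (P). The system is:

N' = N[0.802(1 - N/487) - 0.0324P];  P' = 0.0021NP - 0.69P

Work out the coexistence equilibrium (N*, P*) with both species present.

N* ≈ 329, P* ≈ 8.05

From dP/dt = 0 with P > 0: 0.0021N* = 0.69, so N* = 329.
Substitute into dN/dt = 0: 0.802(1 - 329/487) = 0.0324P*.
The bracket is 0.325, giving P* = 0.261/0.0324 = 8.05.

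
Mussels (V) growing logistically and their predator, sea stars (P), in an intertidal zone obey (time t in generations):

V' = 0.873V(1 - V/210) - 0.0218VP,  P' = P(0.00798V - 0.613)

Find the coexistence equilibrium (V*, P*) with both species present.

From dP/dt = 0 with P > 0: 0.00798V* = 0.613, so V* = 76.8.
Substitute into dV/dt = 0: 0.873(1 - 76.8/210) = 0.0218P*.
The bracket is 0.634, giving P* = 0.554/0.0218 = 25.4.

V* ≈ 76.8, P* ≈ 25.4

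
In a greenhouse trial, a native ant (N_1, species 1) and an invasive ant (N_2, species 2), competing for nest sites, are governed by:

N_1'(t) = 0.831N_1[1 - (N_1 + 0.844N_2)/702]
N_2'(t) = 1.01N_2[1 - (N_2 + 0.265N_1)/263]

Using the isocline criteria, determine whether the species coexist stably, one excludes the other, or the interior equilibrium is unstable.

stable coexistence

Compare the nullcline intercepts: K1/α12 = 702/0.844 = 832 > K2 = 263; K2/α21 = 263/0.265 = 992 > K1 = 702.
Since both inequalities hold, each species can invade when rare, so the interior equilibrium is stable.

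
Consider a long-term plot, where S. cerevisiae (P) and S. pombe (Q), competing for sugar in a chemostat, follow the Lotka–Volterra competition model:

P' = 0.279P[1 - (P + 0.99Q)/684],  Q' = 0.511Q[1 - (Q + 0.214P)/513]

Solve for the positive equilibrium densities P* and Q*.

P* ≈ 223, Q* ≈ 465

Setting both brackets to zero gives the nullclines P + 0.99Q = 684 and 0.214P + Q = 513.
Substituting Q = 513 - 0.214P into the first: P(1 - 0.99·0.214) = 684 - 0.99·513.
So P* = 176/0.788 = 223, and then Q* = 513 - 0.214·223 = 465.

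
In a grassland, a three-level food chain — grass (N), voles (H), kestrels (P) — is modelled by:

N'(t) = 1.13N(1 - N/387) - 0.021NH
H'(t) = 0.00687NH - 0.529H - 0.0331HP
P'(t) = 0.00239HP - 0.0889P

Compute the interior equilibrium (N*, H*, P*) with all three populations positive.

From dP/dt = 0: 0.00239H* = 0.0889, so H* = 37.2.
From dN/dt = 0: 1.13(1 - N*/387) = 0.021·37.2, giving N* = 387·(1 - 0.691) = 119.
From dH/dt = 0: 0.00687·119 - 0.529 = 0.0331P*, so P* = 0.292/0.0331 = 8.82.

N* ≈ 119, H* ≈ 37.2, P* ≈ 8.82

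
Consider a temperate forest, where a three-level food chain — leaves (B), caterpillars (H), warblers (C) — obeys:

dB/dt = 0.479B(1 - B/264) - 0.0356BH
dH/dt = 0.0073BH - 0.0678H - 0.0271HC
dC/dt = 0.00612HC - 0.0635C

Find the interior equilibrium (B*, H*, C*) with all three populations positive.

From dC/dt = 0: 0.00612H* = 0.0635, so H* = 10.4.
From dB/dt = 0: 0.479(1 - B*/264) = 0.0356·10.4, giving B* = 264·(1 - 0.771) = 60.4.
From dH/dt = 0: 0.0073·60.4 - 0.0678 = 0.0271C*, so C* = 0.373/0.0271 = 13.8.

B* ≈ 60.4, H* ≈ 10.4, C* ≈ 13.8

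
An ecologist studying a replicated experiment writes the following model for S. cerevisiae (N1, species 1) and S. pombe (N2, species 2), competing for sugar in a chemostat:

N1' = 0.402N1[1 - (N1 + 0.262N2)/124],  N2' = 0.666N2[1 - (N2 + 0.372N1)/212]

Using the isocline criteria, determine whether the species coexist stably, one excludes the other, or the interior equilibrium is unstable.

Compare the nullcline intercepts: K1/α12 = 124/0.262 = 473 > K2 = 212; K2/α21 = 212/0.372 = 570 > K1 = 124.
Since both inequalities hold, each species can invade when rare, so the interior equilibrium is stable.

stable coexistence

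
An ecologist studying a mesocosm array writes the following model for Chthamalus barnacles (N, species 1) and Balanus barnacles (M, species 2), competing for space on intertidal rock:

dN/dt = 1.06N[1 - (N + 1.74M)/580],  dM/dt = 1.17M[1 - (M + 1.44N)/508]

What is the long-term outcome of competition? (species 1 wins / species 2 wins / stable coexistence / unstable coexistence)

Compare the nullcline intercepts: K1/α12 = 580/1.74 = 333 < K2 = 508; K2/α21 = 508/1.44 = 353 < K1 = 580.
Since both are reversed, neither can invade when rare; the interior point is a saddle.

unstable coexistence (outcome depends on initial conditions)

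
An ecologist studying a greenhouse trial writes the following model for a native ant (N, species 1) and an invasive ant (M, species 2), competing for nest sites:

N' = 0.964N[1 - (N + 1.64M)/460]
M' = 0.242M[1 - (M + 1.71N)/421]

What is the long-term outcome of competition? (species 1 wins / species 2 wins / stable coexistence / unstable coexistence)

unstable coexistence (outcome depends on initial conditions)

Compare the nullcline intercepts: K1/α12 = 460/1.64 = 280 < K2 = 421; K2/α21 = 421/1.71 = 246 < K1 = 460.
Since both are reversed, neither can invade when rare; the interior point is a saddle.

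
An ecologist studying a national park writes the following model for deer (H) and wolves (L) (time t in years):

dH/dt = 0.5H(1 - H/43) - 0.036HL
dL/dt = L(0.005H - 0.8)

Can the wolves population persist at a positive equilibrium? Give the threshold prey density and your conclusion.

The predator equation gives dL/dt > 0 only when H > 0.8/0.005 = 160.
Without the predator, H → K = 43. Since 43 < 160, the predator cannot invade.

Threshold H = 160; K < 160, so no, the predator goes extinct.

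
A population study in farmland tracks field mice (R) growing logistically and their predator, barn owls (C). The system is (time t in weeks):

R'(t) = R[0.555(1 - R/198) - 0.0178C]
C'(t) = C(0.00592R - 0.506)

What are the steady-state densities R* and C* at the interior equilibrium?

From dC/dt = 0 with C > 0: 0.00592R* = 0.506, so R* = 85.5.
Substitute into dR/dt = 0: 0.555(1 - 85.5/198) = 0.0178C*.
The bracket is 0.568, giving C* = 0.315/0.0178 = 17.7.

R* ≈ 85.5, C* ≈ 17.7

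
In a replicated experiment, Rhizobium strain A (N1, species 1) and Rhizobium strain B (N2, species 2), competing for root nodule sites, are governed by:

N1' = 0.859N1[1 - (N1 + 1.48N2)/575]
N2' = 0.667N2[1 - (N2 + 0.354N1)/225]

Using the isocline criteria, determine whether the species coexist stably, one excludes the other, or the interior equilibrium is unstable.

stable coexistence

Compare the nullcline intercepts: K1/α12 = 575/1.48 = 389 > K2 = 225; K2/α21 = 225/0.354 = 636 > K1 = 575.
Since both inequalities hold, each species can invade when rare, so the interior equilibrium is stable.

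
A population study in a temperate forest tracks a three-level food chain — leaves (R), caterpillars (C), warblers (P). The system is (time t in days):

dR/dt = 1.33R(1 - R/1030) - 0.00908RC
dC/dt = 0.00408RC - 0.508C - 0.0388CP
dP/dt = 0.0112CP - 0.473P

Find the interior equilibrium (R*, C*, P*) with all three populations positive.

From dP/dt = 0: 0.0112C* = 0.473, so C* = 42.2.
From dR/dt = 0: 1.33(1 - R*/1030) = 0.00908·42.2, giving R* = 1030·(1 - 0.288) = 733.
From dC/dt = 0: 0.00408·733 - 0.508 = 0.0388P*, so P* = 2.48/0.0388 = 64.

R* ≈ 733, C* ≈ 42.2, P* ≈ 64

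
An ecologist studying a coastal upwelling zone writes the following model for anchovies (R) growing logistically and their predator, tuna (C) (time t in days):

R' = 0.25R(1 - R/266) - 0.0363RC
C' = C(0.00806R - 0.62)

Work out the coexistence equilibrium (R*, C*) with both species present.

From dC/dt = 0 with C > 0: 0.00806R* = 0.62, so R* = 76.9.
Substitute into dR/dt = 0: 0.25(1 - 76.9/266) = 0.0363C*.
The bracket is 0.711, giving C* = 0.178/0.0363 = 4.9.

R* ≈ 76.9, C* ≈ 4.9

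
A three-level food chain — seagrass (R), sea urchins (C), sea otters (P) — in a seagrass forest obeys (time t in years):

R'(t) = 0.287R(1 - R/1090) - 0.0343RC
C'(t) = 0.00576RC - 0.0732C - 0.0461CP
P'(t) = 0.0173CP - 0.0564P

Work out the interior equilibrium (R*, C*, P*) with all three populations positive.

From dP/dt = 0: 0.0173C* = 0.0564, so C* = 3.26.
From dR/dt = 0: 0.287(1 - R*/1090) = 0.0343·3.26, giving R* = 1090·(1 - 0.39) = 665.
From dC/dt = 0: 0.00576·665 - 0.0732 = 0.0461P*, so P* = 3.76/0.0461 = 81.5.

R* ≈ 665, C* ≈ 3.26, P* ≈ 81.5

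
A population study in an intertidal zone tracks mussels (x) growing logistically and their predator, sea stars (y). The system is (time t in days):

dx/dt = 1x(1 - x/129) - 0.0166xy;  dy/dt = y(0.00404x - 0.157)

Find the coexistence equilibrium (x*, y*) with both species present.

From dy/dt = 0 with y > 0: 0.00404x* = 0.157, so x* = 38.9.
Substitute into dx/dt = 0: 1(1 - 38.9/129) = 0.0166y*.
The bracket is 0.699, giving y* = 0.699/0.0166 = 42.1.

x* ≈ 38.9, y* ≈ 42.1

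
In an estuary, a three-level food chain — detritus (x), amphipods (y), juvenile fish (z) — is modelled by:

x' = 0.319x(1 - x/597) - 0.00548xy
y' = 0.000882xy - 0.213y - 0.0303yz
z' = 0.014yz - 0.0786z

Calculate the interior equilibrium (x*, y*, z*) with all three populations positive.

x* ≈ 539, y* ≈ 5.61, z* ≈ 8.67

From dz/dt = 0: 0.014y* = 0.0786, so y* = 5.61.
From dx/dt = 0: 0.319(1 - x*/597) = 0.00548·5.61, giving x* = 597·(1 - 0.0964) = 539.
From dy/dt = 0: 0.000882·539 - 0.213 = 0.0303z*, so z* = 0.263/0.0303 = 8.67.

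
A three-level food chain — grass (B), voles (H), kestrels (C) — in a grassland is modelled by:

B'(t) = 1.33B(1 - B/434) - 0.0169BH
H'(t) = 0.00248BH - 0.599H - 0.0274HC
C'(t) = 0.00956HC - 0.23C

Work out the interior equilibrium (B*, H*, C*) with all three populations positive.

From dC/dt = 0: 0.00956H* = 0.23, so H* = 24.1.
From dB/dt = 0: 1.33(1 - B*/434) = 0.0169·24.1, giving B* = 434·(1 - 0.306) = 301.
From dH/dt = 0: 0.00248·301 - 0.599 = 0.0274C*, so C* = 0.148/0.0274 = 5.41.

B* ≈ 301, H* ≈ 24.1, C* ≈ 5.41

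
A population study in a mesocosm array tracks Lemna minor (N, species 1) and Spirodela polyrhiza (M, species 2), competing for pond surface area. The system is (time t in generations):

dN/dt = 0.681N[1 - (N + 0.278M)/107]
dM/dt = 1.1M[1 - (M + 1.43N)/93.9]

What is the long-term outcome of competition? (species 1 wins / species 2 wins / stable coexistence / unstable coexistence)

Compare the nullcline intercepts: K1/α12 = 107/0.278 = 385 > K2 = 93.9; K2/α21 = 93.9/1.43 = 65.7 < K1 = 107.
Since the inequalities point opposite ways, species 1 can invade but species 2 cannot.

species 1 excludes species 2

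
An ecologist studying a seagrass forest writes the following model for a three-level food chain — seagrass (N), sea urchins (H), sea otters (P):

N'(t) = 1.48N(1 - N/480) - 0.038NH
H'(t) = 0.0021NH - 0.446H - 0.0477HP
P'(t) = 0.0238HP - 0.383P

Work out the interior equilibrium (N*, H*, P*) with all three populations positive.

From dP/dt = 0: 0.0238H* = 0.383, so H* = 16.1.
From dN/dt = 0: 1.48(1 - N*/480) = 0.038·16.1, giving N* = 480·(1 - 0.413) = 282.
From dH/dt = 0: 0.0021·282 - 0.446 = 0.0477P*, so P* = 0.146/0.0477 = 3.05.

N* ≈ 282, H* ≈ 16.1, P* ≈ 3.05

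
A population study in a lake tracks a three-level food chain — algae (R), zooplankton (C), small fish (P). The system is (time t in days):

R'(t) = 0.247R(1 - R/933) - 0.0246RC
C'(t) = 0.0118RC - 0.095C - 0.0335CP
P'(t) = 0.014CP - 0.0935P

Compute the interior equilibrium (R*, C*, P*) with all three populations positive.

From dP/dt = 0: 0.014C* = 0.0935, so C* = 6.68.
From dR/dt = 0: 0.247(1 - R*/933) = 0.0246·6.68, giving R* = 933·(1 - 0.665) = 312.
From dC/dt = 0: 0.0118·312 - 0.095 = 0.0335P*, so P* = 3.59/0.0335 = 107.

R* ≈ 312, C* ≈ 6.68, P* ≈ 107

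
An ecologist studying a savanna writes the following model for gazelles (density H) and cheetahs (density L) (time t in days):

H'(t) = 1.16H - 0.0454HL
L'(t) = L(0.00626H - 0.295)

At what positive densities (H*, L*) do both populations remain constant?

H* ≈ 47.1, L* ≈ 25.6

Set dL/dt = 0 with L > 0: 0.00626H - 0.295 = 0, so H* = 0.295/0.00626 = 47.1.
Set dH/dt = 0 with H > 0: 1.16 - 0.0454L = 0, so L* = 1.16/0.0454 = 25.6.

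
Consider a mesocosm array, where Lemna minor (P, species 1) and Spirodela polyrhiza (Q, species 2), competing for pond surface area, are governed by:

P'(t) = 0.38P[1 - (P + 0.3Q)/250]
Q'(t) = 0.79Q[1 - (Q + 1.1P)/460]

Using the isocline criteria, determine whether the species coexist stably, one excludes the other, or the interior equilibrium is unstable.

Compare the nullcline intercepts: K1/α12 = 250/0.3 = 833 > K2 = 460; K2/α21 = 460/1.1 = 418 > K1 = 250.
Since both inequalities hold, each species can invade when rare, so the interior equilibrium is stable.

stable coexistence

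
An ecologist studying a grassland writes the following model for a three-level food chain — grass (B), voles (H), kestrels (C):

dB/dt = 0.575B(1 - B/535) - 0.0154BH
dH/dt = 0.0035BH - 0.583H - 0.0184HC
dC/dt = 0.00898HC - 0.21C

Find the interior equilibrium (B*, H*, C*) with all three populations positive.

From dC/dt = 0: 0.00898H* = 0.21, so H* = 23.4.
From dB/dt = 0: 0.575(1 - B*/535) = 0.0154·23.4, giving B* = 535·(1 - 0.626) = 200.
From dH/dt = 0: 0.0035·200 - 0.583 = 0.0184C*, so C* = 0.117/0.0184 = 6.34.

B* ≈ 200, H* ≈ 23.4, C* ≈ 6.34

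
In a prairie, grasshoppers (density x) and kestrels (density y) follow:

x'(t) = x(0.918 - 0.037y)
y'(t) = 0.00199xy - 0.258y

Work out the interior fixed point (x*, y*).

x* ≈ 130, y* ≈ 24.8

Set dy/dt = 0 with y > 0: 0.00199x - 0.258 = 0, so x* = 0.258/0.00199 = 130.
Set dx/dt = 0 with x > 0: 0.918 - 0.037y = 0, so y* = 0.918/0.037 = 24.8.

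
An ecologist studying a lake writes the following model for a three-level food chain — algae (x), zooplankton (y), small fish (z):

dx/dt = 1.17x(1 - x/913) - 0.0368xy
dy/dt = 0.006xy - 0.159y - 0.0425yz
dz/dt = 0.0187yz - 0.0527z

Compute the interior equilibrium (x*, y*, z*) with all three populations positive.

x* ≈ 832, y* ≈ 2.82, z* ≈ 114

From dz/dt = 0: 0.0187y* = 0.0527, so y* = 2.82.
From dx/dt = 0: 1.17(1 - x*/913) = 0.0368·2.82, giving x* = 913·(1 - 0.0886) = 832.
From dy/dt = 0: 0.006·832 - 0.159 = 0.0425z*, so z* = 4.83/0.0425 = 114.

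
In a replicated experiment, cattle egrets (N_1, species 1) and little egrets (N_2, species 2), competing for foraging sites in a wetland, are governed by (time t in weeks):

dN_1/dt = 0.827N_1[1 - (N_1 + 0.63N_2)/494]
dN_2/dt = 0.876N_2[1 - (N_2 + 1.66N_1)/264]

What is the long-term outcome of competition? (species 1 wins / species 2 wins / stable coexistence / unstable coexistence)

species 1 excludes species 2

Compare the nullcline intercepts: K1/α12 = 494/0.63 = 784 > K2 = 264; K2/α21 = 264/1.66 = 159 < K1 = 494.
Since the inequalities point opposite ways, species 1 can invade but species 2 cannot.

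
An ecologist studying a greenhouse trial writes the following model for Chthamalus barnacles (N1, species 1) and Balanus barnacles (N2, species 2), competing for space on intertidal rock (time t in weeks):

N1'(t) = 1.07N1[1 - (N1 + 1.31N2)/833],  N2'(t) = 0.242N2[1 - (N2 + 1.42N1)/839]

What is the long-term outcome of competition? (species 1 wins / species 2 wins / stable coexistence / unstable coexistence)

Compare the nullcline intercepts: K1/α12 = 833/1.31 = 636 < K2 = 839; K2/α21 = 839/1.42 = 591 < K1 = 833.
Since both are reversed, neither can invade when rare; the interior point is a saddle.

unstable coexistence (outcome depends on initial conditions)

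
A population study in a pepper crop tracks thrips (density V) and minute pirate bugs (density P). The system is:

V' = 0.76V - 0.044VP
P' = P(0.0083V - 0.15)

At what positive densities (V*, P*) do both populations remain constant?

Set dP/dt = 0 with P > 0: 0.0083V - 0.15 = 0, so V* = 0.15/0.0083 = 18.1.
Set dV/dt = 0 with V > 0: 0.76 - 0.044P = 0, so P* = 0.76/0.044 = 17.3.

V* ≈ 18.1, P* ≈ 17.3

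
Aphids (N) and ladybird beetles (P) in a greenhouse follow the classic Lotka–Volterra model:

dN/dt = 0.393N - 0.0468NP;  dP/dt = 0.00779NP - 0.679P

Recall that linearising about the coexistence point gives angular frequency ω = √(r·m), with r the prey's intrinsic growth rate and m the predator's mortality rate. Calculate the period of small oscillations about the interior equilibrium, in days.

T ≈ 12.2 days

Here r = 0.393 and m = 0.679, so r·m = 0.267.
ω = √0.267 = 0.517 per day, hence T = 2π/ω ≈ 12.2 days.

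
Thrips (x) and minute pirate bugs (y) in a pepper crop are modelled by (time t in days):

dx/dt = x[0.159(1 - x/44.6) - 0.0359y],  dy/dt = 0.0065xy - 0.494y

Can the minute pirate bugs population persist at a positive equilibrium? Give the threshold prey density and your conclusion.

The predator equation gives dy/dt > 0 only when x > 0.494/0.0065 = 76.
Without the predator, x → K = 44.6. Since 44.6 < 76, the predator cannot invade.

Threshold x = 76; K < 76, so no, the predator goes extinct.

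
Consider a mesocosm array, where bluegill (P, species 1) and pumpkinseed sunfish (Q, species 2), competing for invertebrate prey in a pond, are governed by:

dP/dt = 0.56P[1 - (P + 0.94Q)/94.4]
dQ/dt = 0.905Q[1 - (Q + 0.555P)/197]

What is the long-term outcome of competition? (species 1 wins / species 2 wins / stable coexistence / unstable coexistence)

species 2 excludes species 1

Compare the nullcline intercepts: K1/α12 = 94.4/0.94 = 100 < K2 = 197; K2/α21 = 197/0.555 = 355 > K1 = 94.4.
Since the inequalities point opposite ways, species 2 can invade but species 1 cannot.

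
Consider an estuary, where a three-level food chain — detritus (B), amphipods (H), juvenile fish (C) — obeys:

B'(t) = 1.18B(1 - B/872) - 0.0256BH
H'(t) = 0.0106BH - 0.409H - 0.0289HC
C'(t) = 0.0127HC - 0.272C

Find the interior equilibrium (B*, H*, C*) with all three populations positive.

B* ≈ 467, H* ≈ 21.4, C* ≈ 157

From dC/dt = 0: 0.0127H* = 0.272, so H* = 21.4.
From dB/dt = 0: 1.18(1 - B*/872) = 0.0256·21.4, giving B* = 872·(1 - 0.465) = 467.
From dH/dt = 0: 0.0106·467 - 0.409 = 0.0289C*, so C* = 4.54/0.0289 = 157.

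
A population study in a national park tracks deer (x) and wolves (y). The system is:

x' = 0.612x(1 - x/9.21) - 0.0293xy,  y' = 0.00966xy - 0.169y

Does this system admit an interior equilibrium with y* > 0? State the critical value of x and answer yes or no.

The predator equation gives dy/dt > 0 only when x > 0.169/0.00966 = 17.5.
Without the predator, x → K = 9.21. Since 9.21 < 17.5, the predator cannot invade.

Threshold x = 17.5; K < 17.5, so no, the predator goes extinct.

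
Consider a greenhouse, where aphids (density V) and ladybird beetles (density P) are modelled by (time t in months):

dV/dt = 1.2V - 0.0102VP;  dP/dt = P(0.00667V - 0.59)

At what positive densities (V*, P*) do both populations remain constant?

V* ≈ 88.5, P* ≈ 118

Set dP/dt = 0 with P > 0: 0.00667V - 0.59 = 0, so V* = 0.59/0.00667 = 88.5.
Set dV/dt = 0 with V > 0: 1.2 - 0.0102P = 0, so P* = 1.2/0.0102 = 118.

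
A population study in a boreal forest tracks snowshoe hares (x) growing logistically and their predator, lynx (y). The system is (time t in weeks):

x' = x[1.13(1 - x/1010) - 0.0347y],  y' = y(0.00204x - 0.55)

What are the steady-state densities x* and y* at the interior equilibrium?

x* ≈ 270, y* ≈ 23.9

From dy/dt = 0 with y > 0: 0.00204x* = 0.55, so x* = 270.
Substitute into dx/dt = 0: 1.13(1 - 270/1010) = 0.0347y*.
The bracket is 0.733, giving y* = 0.828/0.0347 = 23.9.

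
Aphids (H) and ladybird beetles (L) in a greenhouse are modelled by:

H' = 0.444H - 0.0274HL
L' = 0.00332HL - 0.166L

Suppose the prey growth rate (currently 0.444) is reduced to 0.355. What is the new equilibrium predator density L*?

At the interior fixed point, setting dH/dt = 0 with H > 0 fixes L* = (prey growth rate)/(HL coefficient) — independent of the other coefficients.
With the change, L* = 0.355/0.0274 = 13; it falls from 16.2.

L* ≈ 13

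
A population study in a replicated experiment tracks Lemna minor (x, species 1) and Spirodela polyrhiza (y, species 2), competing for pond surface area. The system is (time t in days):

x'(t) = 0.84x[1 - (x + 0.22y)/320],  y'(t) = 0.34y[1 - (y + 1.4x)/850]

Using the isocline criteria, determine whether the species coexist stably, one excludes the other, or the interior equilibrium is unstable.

stable coexistence

Compare the nullcline intercepts: K1/α12 = 320/0.22 = 1450 > K2 = 850; K2/α21 = 850/1.4 = 607 > K1 = 320.
Since both inequalities hold, each species can invade when rare, so the interior equilibrium is stable.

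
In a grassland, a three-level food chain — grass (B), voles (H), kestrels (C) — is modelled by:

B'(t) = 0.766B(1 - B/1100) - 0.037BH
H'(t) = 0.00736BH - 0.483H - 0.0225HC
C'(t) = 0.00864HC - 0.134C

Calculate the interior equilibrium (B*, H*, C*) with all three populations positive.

From dC/dt = 0: 0.00864H* = 0.134, so H* = 15.5.
From dB/dt = 0: 0.766(1 - B*/1100) = 0.037·15.5, giving B* = 1100·(1 - 0.749) = 276.
From dH/dt = 0: 0.00736·276 - 0.483 = 0.0225C*, so C* = 1.55/0.0225 = 68.8.

B* ≈ 276, H* ≈ 15.5, C* ≈ 68.8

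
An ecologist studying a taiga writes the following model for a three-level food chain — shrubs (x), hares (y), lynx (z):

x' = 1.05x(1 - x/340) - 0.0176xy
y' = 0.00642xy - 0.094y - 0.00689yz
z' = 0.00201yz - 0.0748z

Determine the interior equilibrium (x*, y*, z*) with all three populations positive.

x* ≈ 128, y* ≈ 37.2, z* ≈ 106

From dz/dt = 0: 0.00201y* = 0.0748, so y* = 37.2.
From dx/dt = 0: 1.05(1 - x*/340) = 0.0176·37.2, giving x* = 340·(1 - 0.624) = 128.
From dy/dt = 0: 0.00642·128 - 0.094 = 0.00689z*, so z* = 0.727/0.00689 = 106.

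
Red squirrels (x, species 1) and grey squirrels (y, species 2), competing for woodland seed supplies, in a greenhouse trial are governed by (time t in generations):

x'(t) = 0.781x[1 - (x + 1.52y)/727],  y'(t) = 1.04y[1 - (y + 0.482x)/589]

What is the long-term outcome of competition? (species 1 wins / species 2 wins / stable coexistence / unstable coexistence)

species 2 excludes species 1

Compare the nullcline intercepts: K1/α12 = 727/1.52 = 478 < K2 = 589; K2/α21 = 589/0.482 = 1220 > K1 = 727.
Since the inequalities point opposite ways, species 2 can invade but species 1 cannot.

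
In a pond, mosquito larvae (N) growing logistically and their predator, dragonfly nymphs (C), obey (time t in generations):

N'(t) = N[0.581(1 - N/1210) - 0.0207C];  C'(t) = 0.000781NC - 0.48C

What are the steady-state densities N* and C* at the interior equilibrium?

N* ≈ 615, C* ≈ 13.8

From dC/dt = 0 with C > 0: 0.000781N* = 0.48, so N* = 615.
Substitute into dN/dt = 0: 0.581(1 - 615/1210) = 0.0207C*.
The bracket is 0.492, giving C* = 0.286/0.0207 = 13.8.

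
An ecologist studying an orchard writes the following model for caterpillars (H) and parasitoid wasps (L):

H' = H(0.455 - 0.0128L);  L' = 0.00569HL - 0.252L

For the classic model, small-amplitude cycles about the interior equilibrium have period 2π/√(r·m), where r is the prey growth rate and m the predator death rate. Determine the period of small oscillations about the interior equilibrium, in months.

Here r = 0.455 and m = 0.252, so r·m = 0.115.
ω = √0.115 = 0.339 per month, hence T = 2π/ω ≈ 18.6 months.

T ≈ 18.6 months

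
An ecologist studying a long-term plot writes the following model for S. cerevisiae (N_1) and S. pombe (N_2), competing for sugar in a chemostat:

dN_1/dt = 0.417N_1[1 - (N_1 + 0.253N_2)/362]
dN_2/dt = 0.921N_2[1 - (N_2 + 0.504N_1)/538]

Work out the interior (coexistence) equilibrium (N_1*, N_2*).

Setting both brackets to zero gives the nullclines N_1 + 0.253N_2 = 362 and 0.504N_1 + N_2 = 538.
Substituting N_2 = 538 - 0.504N_1 into the first: N_1(1 - 0.253·0.504) = 362 - 0.253·538.
So N_1* = 226/0.872 = 259, and then N_2* = 538 - 0.504·259 = 408.

N_1* ≈ 259, N_2* ≈ 408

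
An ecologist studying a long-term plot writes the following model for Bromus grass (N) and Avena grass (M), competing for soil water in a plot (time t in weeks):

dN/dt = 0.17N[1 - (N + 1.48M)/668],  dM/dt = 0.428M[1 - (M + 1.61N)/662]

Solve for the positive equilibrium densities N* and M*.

N* ≈ 225, M* ≈ 299

Setting both brackets to zero gives the nullclines N + 1.48M = 668 and 1.61N + M = 662.
Substituting M = 662 - 1.61N into the first: N(1 - 1.48·1.61) = 668 - 1.48·662.
So N* = -312/-1.38 = 225, and then M* = 662 - 1.61·225 = 299.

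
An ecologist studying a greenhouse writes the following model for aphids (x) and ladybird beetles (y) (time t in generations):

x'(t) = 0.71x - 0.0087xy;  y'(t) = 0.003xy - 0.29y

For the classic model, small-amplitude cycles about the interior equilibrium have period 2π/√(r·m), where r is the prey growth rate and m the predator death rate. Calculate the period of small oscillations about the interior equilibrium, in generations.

Here r = 0.71 and m = 0.29, so r·m = 0.206.
ω = √0.206 = 0.454 per generation, hence T = 2π/ω ≈ 13.8 generations.

T ≈ 13.8 generations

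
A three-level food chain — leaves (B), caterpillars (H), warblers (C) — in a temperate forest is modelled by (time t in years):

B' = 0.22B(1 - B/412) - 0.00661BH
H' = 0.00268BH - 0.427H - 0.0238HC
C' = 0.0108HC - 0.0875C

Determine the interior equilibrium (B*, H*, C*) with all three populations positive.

From dC/dt = 0: 0.0108H* = 0.0875, so H* = 8.1.
From dB/dt = 0: 0.22(1 - B*/412) = 0.00661·8.1, giving B* = 412·(1 - 0.243) = 312.
From dH/dt = 0: 0.00268·312 - 0.427 = 0.0238C*, so C* = 0.408/0.0238 = 17.2.

B* ≈ 312, H* ≈ 8.1, C* ≈ 17.2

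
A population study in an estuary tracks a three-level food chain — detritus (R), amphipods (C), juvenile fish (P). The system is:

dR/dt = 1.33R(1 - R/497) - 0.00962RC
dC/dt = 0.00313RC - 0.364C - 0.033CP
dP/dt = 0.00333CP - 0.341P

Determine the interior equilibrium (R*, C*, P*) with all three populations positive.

From dP/dt = 0: 0.00333C* = 0.341, so C* = 102.
From dR/dt = 0: 1.33(1 - R*/497) = 0.00962·102, giving R* = 497·(1 - 0.741) = 129.
From dC/dt = 0: 0.00313·129 - 0.364 = 0.033P*, so P* = 0.0394/0.033 = 1.19.

R* ≈ 129, C* ≈ 102, P* ≈ 1.19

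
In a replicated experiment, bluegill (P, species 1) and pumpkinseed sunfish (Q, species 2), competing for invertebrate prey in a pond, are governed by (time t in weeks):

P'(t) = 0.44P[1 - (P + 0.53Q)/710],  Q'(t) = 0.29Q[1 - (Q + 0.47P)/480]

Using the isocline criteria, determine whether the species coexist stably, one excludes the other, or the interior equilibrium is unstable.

stable coexistence

Compare the nullcline intercepts: K1/α12 = 710/0.53 = 1340 > K2 = 480; K2/α21 = 480/0.47 = 1020 > K1 = 710.
Since both inequalities hold, each species can invade when rare, so the interior equilibrium is stable.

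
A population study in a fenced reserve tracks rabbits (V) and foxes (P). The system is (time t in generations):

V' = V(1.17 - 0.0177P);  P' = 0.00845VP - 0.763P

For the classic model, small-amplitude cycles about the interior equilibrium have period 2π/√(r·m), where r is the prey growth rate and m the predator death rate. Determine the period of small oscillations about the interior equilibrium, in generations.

T ≈ 6.65 generations

Here r = 1.17 and m = 0.763, so r·m = 0.893.
ω = √0.893 = 0.945 per generation, hence T = 2π/ω ≈ 6.65 generations.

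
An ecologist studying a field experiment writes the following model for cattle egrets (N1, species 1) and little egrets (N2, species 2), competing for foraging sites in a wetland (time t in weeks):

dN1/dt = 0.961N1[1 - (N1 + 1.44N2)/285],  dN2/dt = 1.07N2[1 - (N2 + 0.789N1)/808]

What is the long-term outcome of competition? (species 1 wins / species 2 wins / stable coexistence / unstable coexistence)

Compare the nullcline intercepts: K1/α12 = 285/1.44 = 198 < K2 = 808; K2/α21 = 808/0.789 = 1020 > K1 = 285.
Since the inequalities point opposite ways, species 2 can invade but species 1 cannot.

species 2 excludes species 1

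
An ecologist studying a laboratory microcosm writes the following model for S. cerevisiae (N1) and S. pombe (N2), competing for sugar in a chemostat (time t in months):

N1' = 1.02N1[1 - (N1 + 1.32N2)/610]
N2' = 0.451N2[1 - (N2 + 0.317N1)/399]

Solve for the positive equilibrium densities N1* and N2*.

N1* ≈ 143, N2* ≈ 354

Setting both brackets to zero gives the nullclines N1 + 1.32N2 = 610 and 0.317N1 + N2 = 399.
Substituting N2 = 399 - 0.317N1 into the first: N1(1 - 1.32·0.317) = 610 - 1.32·399.
So N1* = 83.3/0.582 = 143, and then N2* = 399 - 0.317·143 = 354.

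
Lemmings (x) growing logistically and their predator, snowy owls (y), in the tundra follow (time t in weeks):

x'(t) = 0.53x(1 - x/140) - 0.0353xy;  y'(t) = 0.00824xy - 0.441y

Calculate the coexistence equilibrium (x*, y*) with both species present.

x* ≈ 53.5, y* ≈ 9.27

From dy/dt = 0 with y > 0: 0.00824x* = 0.441, so x* = 53.5.
Substitute into dx/dt = 0: 0.53(1 - 53.5/140) = 0.0353y*.
The bracket is 0.618, giving y* = 0.327/0.0353 = 9.27.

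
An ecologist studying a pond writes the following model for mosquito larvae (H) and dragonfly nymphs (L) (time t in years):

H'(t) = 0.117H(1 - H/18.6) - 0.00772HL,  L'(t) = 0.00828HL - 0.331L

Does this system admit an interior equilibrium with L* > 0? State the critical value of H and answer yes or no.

Threshold H = 40; K < 40, so no, the predator goes extinct.

The predator equation gives dL/dt > 0 only when H > 0.331/0.00828 = 40.
Without the predator, H → K = 18.6. Since 18.6 < 40, the predator cannot invade.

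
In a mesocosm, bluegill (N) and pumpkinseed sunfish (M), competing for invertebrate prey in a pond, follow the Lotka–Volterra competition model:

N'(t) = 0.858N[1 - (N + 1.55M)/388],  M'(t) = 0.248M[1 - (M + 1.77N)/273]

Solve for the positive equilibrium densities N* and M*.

N* ≈ 20.2, M* ≈ 237

Setting both brackets to zero gives the nullclines N + 1.55M = 388 and 1.77N + M = 273.
Substituting M = 273 - 1.77N into the first: N(1 - 1.55·1.77) = 388 - 1.55·273.
So N* = -35.2/-1.74 = 20.2, and then M* = 273 - 1.77·20.2 = 237.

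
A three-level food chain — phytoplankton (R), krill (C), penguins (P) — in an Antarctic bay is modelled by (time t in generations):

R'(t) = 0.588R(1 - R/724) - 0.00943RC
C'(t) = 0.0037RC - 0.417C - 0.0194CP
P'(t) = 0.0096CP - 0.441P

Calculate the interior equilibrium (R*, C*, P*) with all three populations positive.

R* ≈ 191, C* ≈ 45.9, P* ≈ 14.9

From dP/dt = 0: 0.0096C* = 0.441, so C* = 45.9.
From dR/dt = 0: 0.588(1 - R*/724) = 0.00943·45.9, giving R* = 724·(1 - 0.737) = 191.
From dC/dt = 0: 0.0037·191 - 0.417 = 0.0194P*, so P* = 0.288/0.0194 = 14.9.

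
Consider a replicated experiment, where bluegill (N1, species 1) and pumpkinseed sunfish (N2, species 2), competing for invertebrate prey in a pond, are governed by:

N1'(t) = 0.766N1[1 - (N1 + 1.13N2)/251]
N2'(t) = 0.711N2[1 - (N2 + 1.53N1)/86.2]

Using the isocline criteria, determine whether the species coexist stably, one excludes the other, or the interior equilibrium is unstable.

species 1 excludes species 2

Compare the nullcline intercepts: K1/α12 = 251/1.13 = 222 > K2 = 86.2; K2/α21 = 86.2/1.53 = 56.3 < K1 = 251.
Since the inequalities point opposite ways, species 1 can invade but species 2 cannot.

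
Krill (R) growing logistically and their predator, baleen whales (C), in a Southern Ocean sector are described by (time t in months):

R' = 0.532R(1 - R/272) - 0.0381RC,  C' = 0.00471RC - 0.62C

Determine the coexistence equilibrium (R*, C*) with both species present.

R* ≈ 132, C* ≈ 7.21

From dC/dt = 0 with C > 0: 0.00471R* = 0.62, so R* = 132.
Substitute into dR/dt = 0: 0.532(1 - 132/272) = 0.0381C*.
The bracket is 0.516, giving C* = 0.275/0.0381 = 7.21.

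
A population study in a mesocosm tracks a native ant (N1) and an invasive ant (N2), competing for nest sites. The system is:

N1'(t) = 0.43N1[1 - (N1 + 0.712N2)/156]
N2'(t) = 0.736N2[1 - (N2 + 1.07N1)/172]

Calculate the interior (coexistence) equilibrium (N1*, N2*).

N1* ≈ 141, N2* ≈ 21.3

Setting both brackets to zero gives the nullclines N1 + 0.712N2 = 156 and 1.07N1 + N2 = 172.
Substituting N2 = 172 - 1.07N1 into the first: N1(1 - 0.712·1.07) = 156 - 0.712·172.
So N1* = 33.5/0.238 = 141, and then N2* = 172 - 1.07·141 = 21.3.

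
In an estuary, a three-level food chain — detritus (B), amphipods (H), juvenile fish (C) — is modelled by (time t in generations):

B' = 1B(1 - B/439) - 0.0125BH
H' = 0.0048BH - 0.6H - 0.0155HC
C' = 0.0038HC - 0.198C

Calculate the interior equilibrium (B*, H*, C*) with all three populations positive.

B* ≈ 153, H* ≈ 52.1, C* ≈ 8.69

From dC/dt = 0: 0.0038H* = 0.198, so H* = 52.1.
From dB/dt = 0: 1(1 - B*/439) = 0.0125·52.1, giving B* = 439·(1 - 0.651) = 153.
From dH/dt = 0: 0.0048·153 - 0.6 = 0.0155C*, so C* = 0.135/0.0155 = 8.69.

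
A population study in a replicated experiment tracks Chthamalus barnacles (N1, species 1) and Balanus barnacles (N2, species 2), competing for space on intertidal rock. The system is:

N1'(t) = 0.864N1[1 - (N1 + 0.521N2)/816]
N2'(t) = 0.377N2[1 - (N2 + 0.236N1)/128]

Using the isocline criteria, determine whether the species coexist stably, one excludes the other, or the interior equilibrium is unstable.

species 1 excludes species 2

Compare the nullcline intercepts: K1/α12 = 816/0.521 = 1570 > K2 = 128; K2/α21 = 128/0.236 = 542 < K1 = 816.
Since the inequalities point opposite ways, species 1 can invade but species 2 cannot.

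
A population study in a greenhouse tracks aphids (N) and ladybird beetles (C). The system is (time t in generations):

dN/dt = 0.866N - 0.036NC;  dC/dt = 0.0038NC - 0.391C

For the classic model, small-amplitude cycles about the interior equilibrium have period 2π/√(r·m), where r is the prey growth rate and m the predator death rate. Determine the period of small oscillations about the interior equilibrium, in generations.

Here r = 0.866 and m = 0.391, so r·m = 0.339.
ω = √0.339 = 0.582 per generation, hence T = 2π/ω ≈ 10.8 generations.

T ≈ 10.8 generations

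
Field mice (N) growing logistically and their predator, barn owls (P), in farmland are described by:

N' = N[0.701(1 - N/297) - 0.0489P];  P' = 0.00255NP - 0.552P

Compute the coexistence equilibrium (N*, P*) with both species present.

N* ≈ 216, P* ≈ 3.89

From dP/dt = 0 with P > 0: 0.00255N* = 0.552, so N* = 216.
Substitute into dN/dt = 0: 0.701(1 - 216/297) = 0.0489P*.
The bracket is 0.271, giving P* = 0.19/0.0489 = 3.89.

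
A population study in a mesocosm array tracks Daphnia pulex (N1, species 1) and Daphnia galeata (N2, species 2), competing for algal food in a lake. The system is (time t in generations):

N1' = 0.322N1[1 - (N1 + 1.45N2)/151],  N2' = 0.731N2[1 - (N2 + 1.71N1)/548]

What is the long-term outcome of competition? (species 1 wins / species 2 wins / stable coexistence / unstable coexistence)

Compare the nullcline intercepts: K1/α12 = 151/1.45 = 104 < K2 = 548; K2/α21 = 548/1.71 = 320 > K1 = 151.
Since the inequalities point opposite ways, species 2 can invade but species 1 cannot.

species 2 excludes species 1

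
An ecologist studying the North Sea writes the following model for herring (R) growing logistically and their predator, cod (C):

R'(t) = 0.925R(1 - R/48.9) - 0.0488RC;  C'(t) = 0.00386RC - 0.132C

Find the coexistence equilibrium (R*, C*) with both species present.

From dC/dt = 0 with C > 0: 0.00386R* = 0.132, so R* = 34.2.
Substitute into dR/dt = 0: 0.925(1 - 34.2/48.9) = 0.0488C*.
The bracket is 0.301, giving C* = 0.278/0.0488 = 5.7.

R* ≈ 34.2, C* ≈ 5.7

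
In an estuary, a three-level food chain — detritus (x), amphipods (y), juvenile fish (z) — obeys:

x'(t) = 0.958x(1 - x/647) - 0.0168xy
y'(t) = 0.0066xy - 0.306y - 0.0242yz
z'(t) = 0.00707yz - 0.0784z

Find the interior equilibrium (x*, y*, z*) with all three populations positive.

From dz/dt = 0: 0.00707y* = 0.0784, so y* = 11.1.
From dx/dt = 0: 0.958(1 - x*/647) = 0.0168·11.1, giving x* = 647·(1 - 0.194) = 521.
From dy/dt = 0: 0.0066·521 - 0.306 = 0.0242z*, so z* = 3.13/0.0242 = 129.

x* ≈ 521, y* ≈ 11.1, z* ≈ 129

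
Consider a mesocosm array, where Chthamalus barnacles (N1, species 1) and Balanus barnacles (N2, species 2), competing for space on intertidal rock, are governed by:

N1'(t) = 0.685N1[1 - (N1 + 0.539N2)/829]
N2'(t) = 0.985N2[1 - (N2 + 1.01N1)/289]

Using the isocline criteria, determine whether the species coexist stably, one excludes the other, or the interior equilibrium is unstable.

species 1 excludes species 2

Compare the nullcline intercepts: K1/α12 = 829/0.539 = 1540 > K2 = 289; K2/α21 = 289/1.01 = 286 < K1 = 829.
Since the inequalities point opposite ways, species 1 can invade but species 2 cannot.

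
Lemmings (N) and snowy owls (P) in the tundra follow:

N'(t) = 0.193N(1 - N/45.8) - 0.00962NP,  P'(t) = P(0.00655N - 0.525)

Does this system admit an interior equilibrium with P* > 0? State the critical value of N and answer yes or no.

Threshold N = 80.2; K < 80.2, so no, the predator goes extinct.

The predator equation gives dP/dt > 0 only when N > 0.525/0.00655 = 80.2.
Without the predator, N → K = 45.8. Since 45.8 < 80.2, the predator cannot invade.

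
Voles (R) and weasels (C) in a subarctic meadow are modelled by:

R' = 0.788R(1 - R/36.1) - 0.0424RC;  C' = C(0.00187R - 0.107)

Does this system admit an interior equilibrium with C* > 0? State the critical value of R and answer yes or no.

Threshold R = 57.2; K < 57.2, so no, the predator goes extinct.

The predator equation gives dC/dt > 0 only when R > 0.107/0.00187 = 57.2.
Without the predator, R → K = 36.1. Since 36.1 < 57.2, the predator cannot invade.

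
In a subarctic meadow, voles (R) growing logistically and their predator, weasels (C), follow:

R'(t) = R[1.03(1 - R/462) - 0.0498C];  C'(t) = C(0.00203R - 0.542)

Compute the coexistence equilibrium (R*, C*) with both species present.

R* ≈ 267, C* ≈ 8.73

From dC/dt = 0 with C > 0: 0.00203R* = 0.542, so R* = 267.
Substitute into dR/dt = 0: 1.03(1 - 267/462) = 0.0498C*.
The bracket is 0.422, giving C* = 0.435/0.0498 = 8.73.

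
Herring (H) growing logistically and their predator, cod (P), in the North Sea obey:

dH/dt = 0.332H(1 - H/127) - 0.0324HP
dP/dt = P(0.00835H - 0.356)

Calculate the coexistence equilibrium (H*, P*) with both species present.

H* ≈ 42.6, P* ≈ 6.81

From dP/dt = 0 with P > 0: 0.00835H* = 0.356, so H* = 42.6.
Substitute into dH/dt = 0: 0.332(1 - 42.6/127) = 0.0324P*.
The bracket is 0.664, giving P* = 0.221/0.0324 = 6.81.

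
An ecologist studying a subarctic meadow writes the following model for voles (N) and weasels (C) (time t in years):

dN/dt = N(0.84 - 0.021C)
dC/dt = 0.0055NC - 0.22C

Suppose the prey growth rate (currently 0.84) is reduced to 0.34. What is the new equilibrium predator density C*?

C* ≈ 16.2

At the interior fixed point, setting dN/dt = 0 with N > 0 fixes C* = (prey growth rate)/(NC coefficient) — independent of the other coefficients.
With the change, C* = 0.34/0.021 = 16.2; it falls from 40.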